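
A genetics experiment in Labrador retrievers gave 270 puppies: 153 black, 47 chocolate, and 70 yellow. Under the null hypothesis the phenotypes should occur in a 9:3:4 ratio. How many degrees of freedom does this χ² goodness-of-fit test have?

2

A goodness-of-fit test with 3 phenotype classes has df = 3 − 1 = 2.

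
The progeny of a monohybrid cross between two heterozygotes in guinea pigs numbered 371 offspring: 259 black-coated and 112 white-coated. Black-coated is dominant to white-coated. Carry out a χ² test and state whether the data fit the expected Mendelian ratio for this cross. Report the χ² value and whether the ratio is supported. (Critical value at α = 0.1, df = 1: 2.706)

For a monohybrid cross between heterozygotes with complete dominance, the expected phenotypic ratio is 3:1.
The 3:1 ratio has 4 parts, so with N = 371 the expected counts are:
  black-coated: 371 × 3/4 = 278.25
  white-coated: 371 × 1/4 = 92.75
χ² = Σ (O − E)² / E
  black-coated: (259 − 278.25)² / 278.25 = 1.3318
  white-coated: (112 − 92.75)² / 92.75 = 3.9953
χ² = 1.3318 + 3.9953 = 5.3271 ≈ 5.327
Degrees of freedom = 2 − 1 = 1; critical value at α = 0.1 is 2.706.
Since 5.327 > 2.706, we reject the null hypothesis — the data do not fit the 3:1 ratio.

5.327; not consistent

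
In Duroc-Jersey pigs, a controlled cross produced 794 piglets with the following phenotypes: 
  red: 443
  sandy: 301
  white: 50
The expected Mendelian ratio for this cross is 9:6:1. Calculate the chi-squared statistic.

Expected counts for N = 794 under a 9:6:1 ratio (total parts = 16):
  red: 794 × 9/16 = 446.625
  sandy: 794 × 6/16 = 297.75
  white: 794 × 1/16 = 49.625
χ² = Σ (O − E)² / E
  red: (443 − 446.625)² / 446.625 = 0.0294
  sandy: (301 − 297.75)² / 297.75 = 0.0355
  white: (50 − 49.625)² / 49.625 = 0.0028
χ² = 0.0294 + 0.0355 + 0.0028 = 0.0677 ≈ 0.068

0.068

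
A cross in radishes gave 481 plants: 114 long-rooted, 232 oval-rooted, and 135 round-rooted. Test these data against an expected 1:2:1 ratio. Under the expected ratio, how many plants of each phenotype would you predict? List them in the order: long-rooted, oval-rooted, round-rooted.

Expected counts for N = 481 under a 1:2:1 ratio (total parts = 4):
  long-rooted: 481 × 1/4 = 120.25
  oval-rooted: 481 × 2/4 = 240.5
  round-rooted: 481 × 1/4 = 120.25

120.25, 240.5, 120.25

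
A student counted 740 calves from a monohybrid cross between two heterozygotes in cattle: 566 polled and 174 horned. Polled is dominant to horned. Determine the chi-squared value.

For a monohybrid cross between heterozygotes with complete dominance, the expected phenotypic ratio is 3:1.
Under the 3:1 hypothesis (Σ ratio = 4, N = 740):
  polled: 740 × 3/4 = 555
  horned: 740 × 1/4 = 185
χ² = Σ (O − E)² / E
  polled: (566 − 555)² / 555 = 0.2180
  horned: (174 − 185)² / 185 = 0.6541
χ² = 0.2180 + 0.6541 = 0.8721 ≈ 0.872

0.872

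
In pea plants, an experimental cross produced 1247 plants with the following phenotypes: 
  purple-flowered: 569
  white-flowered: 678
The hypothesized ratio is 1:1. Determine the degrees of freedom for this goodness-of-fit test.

1

A goodness-of-fit test with 2 phenotype classes has df = 2 − 1 = 1.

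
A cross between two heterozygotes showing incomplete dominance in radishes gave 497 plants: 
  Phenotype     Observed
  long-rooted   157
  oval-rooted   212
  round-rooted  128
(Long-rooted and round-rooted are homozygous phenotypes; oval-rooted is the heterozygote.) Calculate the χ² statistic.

With incomplete dominance, a heterozygote × heterozygote cross gives a 1:2:1 phenotypic ratio.
Total ratio parts = 4. Expected numbers out of 497:
  long-rooted: 497 × 1/4 = 124.25
  oval-rooted: 497 × 2/4 = 248.5
  round-rooted: 497 × 1/4 = 124.25
χ² = Σ (O − E)² / E
  long-rooted: (157 − 124.25)² / 124.25 = 8.6323
  oval-rooted: (212 − 248.5)² / 248.5 = 5.3612
  round-rooted: (128 − 124.25)² / 124.25 = 0.1132
χ² = 8.6323 + 5.3612 + 0.1132 = 14.1067 ≈ 14.107

14.107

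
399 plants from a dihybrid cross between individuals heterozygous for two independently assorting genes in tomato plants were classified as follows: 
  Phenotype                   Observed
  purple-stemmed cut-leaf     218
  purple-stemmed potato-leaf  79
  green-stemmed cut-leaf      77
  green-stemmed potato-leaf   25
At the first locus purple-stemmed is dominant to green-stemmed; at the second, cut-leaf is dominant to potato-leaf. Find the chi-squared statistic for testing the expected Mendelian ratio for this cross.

0.483

A dihybrid F₂ with independent assortment and complete dominance at both loci gives a 9:3:3:1 phenotypic ratio.
Under the 9:3:3:1 hypothesis (Σ ratio = 16, N = 399):
  purple-stemmed cut-leaf: 399 × 9/16 = 224.4375
  purple-stemmed potato-leaf: 399 × 3/16 = 74.8125
  green-stemmed cut-leaf: 399 × 3/16 = 74.8125
  green-stemmed potato-leaf: 399 × 1/16 = 24.9375
χ² = Σ (O − E)² / E
  purple-stemmed cut-leaf: (218 − 224.4375)² / 224.4375 = 0.1846
  purple-stemmed potato-leaf: (79 − 74.8125)² / 74.8125 = 0.2344
  green-stemmed cut-leaf: (77 − 74.8125)² / 74.8125 = 0.0640
  green-stemmed potato-leaf: (25 − 24.9375)² / 24.9375 = 0.0002
χ² = 0.1846 + 0.2344 + 0.0640 + 0.0002 = 0.4832 ≈ 0.483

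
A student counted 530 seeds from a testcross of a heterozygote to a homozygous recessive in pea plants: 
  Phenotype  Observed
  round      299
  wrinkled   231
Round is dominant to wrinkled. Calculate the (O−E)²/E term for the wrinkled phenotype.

A testcross of a heterozygote (Aa × aa) gives a 1:1 phenotypic ratio.
Under the 1:1 hypothesis (Σ ratio = 2, N = 530):
  round: 530 × 1/2 = 265
  wrinkled: 530 × 1/2 = 265
Contribution of wrinkled: (231 − 265)² / 265 = 4.3623

4.362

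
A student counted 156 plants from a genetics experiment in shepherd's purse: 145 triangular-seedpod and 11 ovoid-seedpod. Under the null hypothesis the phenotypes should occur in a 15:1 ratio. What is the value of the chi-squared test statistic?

0.171

The 15:1 ratio has 16 parts, so with N = 156 the expected counts are:
  triangular-seedpod: 156 × 15/16 = 146.25
  ovoid-seedpod: 156 × 1/16 = 9.75
χ² = Σ (O − E)² / E
  triangular-seedpod: (145 − 146.25)² / 146.25 = 0.0107
  ovoid-seedpod: (11 − 9.75)² / 9.75 = 0.1603
χ² = 0.0107 + 0.1603 = 0.171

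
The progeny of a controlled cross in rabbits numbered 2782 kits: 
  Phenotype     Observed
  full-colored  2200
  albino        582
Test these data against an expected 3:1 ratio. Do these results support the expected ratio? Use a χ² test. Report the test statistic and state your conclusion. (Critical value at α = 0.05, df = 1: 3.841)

Under the 3:1 hypothesis (Σ ratio = 4, N = 2782):
  full-colored: 2782 × 3/4 = 2086.5
  albino: 2782 × 1/4 = 695.5
χ² = Σ (O − E)² / E
  full-colored: (2200 − 2086.5)² / 2086.5 = 6.1741
  albino: (582 − 695.5)² / 695.5 = 18.5223
χ² = 6.1741 + 18.5223 = 24.6964 ≈ 24.696
Degrees of freedom = 2 − 1 = 1; critical value at α = 0.05 is 3.841.
Since 24.696 > 3.841, we reject the null hypothesis — the data do not fit the 3:1 ratio.

24.696; not consistent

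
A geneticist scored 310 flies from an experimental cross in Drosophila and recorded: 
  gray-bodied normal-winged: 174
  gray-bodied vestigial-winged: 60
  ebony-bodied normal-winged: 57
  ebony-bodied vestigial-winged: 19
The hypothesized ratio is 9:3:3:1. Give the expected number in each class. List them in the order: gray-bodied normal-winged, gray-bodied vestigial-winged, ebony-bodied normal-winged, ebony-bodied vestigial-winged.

174.375, 58.125, 58.125, 19.375

Expected counts for N = 310 under a 9:3:3:1 ratio (total parts = 16):
  gray-bodied normal-winged: 310 × 9/16 = 174.375
  gray-bodied vestigial-winged: 310 × 3/16 = 58.125
  ebony-bodied normal-winged: 310 × 3/16 = 58.125
  ebony-bodied vestigial-winged: 310 × 1/16 = 19.375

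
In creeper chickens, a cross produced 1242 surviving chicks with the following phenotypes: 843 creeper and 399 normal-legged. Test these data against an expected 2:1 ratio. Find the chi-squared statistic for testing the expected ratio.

Expected counts for N = 1242 under a 2:1 ratio (total parts = 3):
  creeper: 1242 × 2/3 = 828
  normal-legged: 1242 × 1/3 = 414
χ² = Σ (O − E)² / E
  creeper: (843 − 828)² / 828 = 0.2717
  normal-legged: (399 − 414)² / 414 = 0.5435
χ² = 0.2717 + 0.5435 = 0.8152 ≈ 0.815

0.815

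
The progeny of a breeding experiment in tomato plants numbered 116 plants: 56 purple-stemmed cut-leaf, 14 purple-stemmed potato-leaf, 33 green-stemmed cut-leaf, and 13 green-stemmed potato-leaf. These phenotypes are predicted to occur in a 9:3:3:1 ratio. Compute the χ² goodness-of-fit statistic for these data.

14.452

Expected counts for N = 116 under a 9:3:3:1 ratio (total parts = 16):
  purple-stemmed cut-leaf: 116 × 9/16 = 65.25
  purple-stemmed potato-leaf: 116 × 3/16 = 21.75
  green-stemmed cut-leaf: 116 × 3/16 = 21.75
  green-stemmed potato-leaf: 116 × 1/16 = 7.25
χ² = Σ (O − E)² / E
  purple-stemmed cut-leaf: (56 − 65.25)² / 65.25 = 1.3113
  purple-stemmed potato-leaf: (14 − 21.75)² / 21.75 = 2.7615
  green-stemmed cut-leaf: (33 − 21.75)² / 21.75 = 5.8190
  green-stemmed potato-leaf: (13 − 7.25)² / 7.25 = 4.5603
χ² = 1.3113 + 2.7615 + 5.8190 + 4.5603 = 14.4521 ≈ 14.452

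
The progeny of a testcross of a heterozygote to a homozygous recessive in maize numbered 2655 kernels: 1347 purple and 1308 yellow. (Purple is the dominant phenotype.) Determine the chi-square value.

A testcross of a heterozygote (Aa × aa) gives a 1:1 phenotypic ratio.
Under the 1:1 hypothesis (Σ ratio = 2, N = 2655):
  purple: 2655 × 1/2 = 1327.5
  yellow: 2655 × 1/2 = 1327.5
χ² = Σ (O − E)² / E
  purple: (1347 − 1327.5)² / 1327.5 = 0.2864
  yellow: (1308 − 1327.5)² / 1327.5 = 0.2864
χ² = 0.2864 + 0.2864 = 0.5728 ≈ 0.573

0.573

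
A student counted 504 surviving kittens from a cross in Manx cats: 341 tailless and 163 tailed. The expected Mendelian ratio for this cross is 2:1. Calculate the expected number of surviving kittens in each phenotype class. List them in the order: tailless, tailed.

336, 168

The 2:1 ratio has 3 parts, so with N = 504 the expected counts are:
  tailless: 504 × 2/3 = 336
  tailed: 504 × 1/3 = 168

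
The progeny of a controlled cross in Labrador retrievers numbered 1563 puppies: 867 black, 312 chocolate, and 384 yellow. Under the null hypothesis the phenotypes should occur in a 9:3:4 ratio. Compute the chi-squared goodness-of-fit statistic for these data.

1.509

Under the 9:3:4 hypothesis (Σ ratio = 16, N = 1563):
  black: 1563 × 9/16 = 879.1875
  chocolate: 1563 × 3/16 = 293.0625
  yellow: 1563 × 4/16 = 390.75
χ² = Σ (O − E)² / E
  black: (867 − 879.1875)² / 879.1875 = 0.1689
  chocolate: (312 − 293.0625)² / 293.0625 = 1.2237
  yellow: (384 − 390.75)² / 390.75 = 0.1166
χ² = 0.1689 + 1.2237 + 0.1166 = 1.5092 ≈ 1.509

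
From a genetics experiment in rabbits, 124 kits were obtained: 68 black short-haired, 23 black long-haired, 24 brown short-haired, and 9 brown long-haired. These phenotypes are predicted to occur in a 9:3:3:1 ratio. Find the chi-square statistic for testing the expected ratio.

The 9:3:3:1 ratio has 16 parts, so with N = 124 the expected counts are:
  black short-haired: 124 × 9/16 = 69.75
  black long-haired: 124 × 3/16 = 23.25
  brown short-haired: 124 × 3/16 = 23.25
  brown long-haired: 124 × 1/16 = 7.75
χ² = Σ (O − E)² / E
  black short-haired: (68 − 69.75)² / 69.75 = 0.0439
  black long-haired: (23 − 23.25)² / 23.25 = 0.0027
  brown short-haired: (24 − 23.25)² / 23.25 = 0.0242
  brown long-haired: (9 − 7.75)² / 7.75 = 0.2016
χ² = 0.0439 + 0.0027 + 0.0242 + 0.2016 = 0.2724 ≈ 0.272

0.272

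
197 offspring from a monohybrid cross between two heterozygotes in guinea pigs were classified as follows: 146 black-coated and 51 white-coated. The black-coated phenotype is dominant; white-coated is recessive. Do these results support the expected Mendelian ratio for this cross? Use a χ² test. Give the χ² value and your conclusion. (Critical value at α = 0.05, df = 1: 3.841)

0.083; consistent

For a monohybrid cross between heterozygotes with complete dominance, the expected phenotypic ratio is 3:1.
Expected counts for N = 197 under a 3:1 ratio (total parts = 4):
  black-coated: 197 × 3/4 = 147.75
  white-coated: 197 × 1/4 = 49.25
χ² = Σ (O − E)² / E
  black-coated: (146 − 147.75)² / 147.75 = 0.0207
  white-coated: (51 − 49.25)² / 49.25 = 0.0622
χ² = 0.0207 + 0.0622 = 0.0829 ≈ 0.083
Degrees of freedom = 2 − 1 = 1; critical value at α = 0.05 is 3.841.
Since 0.083 < 3.841, we fail to reject the null hypothesis — the data are consistent with the 3:1 ratio.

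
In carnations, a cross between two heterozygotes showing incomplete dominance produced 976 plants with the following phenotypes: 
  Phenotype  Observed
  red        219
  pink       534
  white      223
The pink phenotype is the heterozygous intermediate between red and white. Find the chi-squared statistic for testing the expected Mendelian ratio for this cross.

With incomplete dominance, a heterozygote × heterozygote cross gives a 1:2:1 phenotypic ratio.
The 1:2:1 ratio has 4 parts, so with N = 976 the expected counts are:
  red: 976 × 1/4 = 244
  pink: 976 × 2/4 = 488
  white: 976 × 1/4 = 244
χ² = Σ (O − E)² / E
  red: (219 − 244)² / 244 = 2.5615
  pink: (534 − 488)² / 488 = 4.3361
  white: (223 − 244)² / 244 = 1.8074
χ² = 2.5615 + 4.3361 + 1.8074 = 8.705

8.705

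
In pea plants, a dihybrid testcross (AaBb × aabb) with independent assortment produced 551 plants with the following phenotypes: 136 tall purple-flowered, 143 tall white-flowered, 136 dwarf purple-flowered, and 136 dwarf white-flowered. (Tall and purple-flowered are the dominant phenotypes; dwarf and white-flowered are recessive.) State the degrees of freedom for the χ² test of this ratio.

3

A dihybrid testcross with independent assortment gives a 1:1:1:1 ratio.
A goodness-of-fit test with 4 phenotype classes has df = 4 − 1 = 3.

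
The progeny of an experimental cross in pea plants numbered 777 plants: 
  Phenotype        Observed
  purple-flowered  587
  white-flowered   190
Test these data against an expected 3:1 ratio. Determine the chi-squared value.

Under the 3:1 hypothesis (Σ ratio = 4, N = 777):
  purple-flowered: 777 × 3/4 = 582.75
  white-flowered: 777 × 1/4 = 194.25
χ² = Σ (O − E)² / E
  purple-flowered: (587 − 582.75)² / 582.75 = 0.0310
  white-flowered: (190 − 194.25)² / 194.25 = 0.0930
χ² = 0.0310 + 0.0930 = 0.124

0.124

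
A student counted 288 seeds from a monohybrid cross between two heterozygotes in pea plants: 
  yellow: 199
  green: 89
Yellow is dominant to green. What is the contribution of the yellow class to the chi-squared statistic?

For a monohybrid cross between heterozygotes with complete dominance, the expected phenotypic ratio is 3:1.
The 3:1 ratio has 4 parts, so with N = 288 the expected counts are:
  yellow: 288 × 3/4 = 216
  green: 288 × 1/4 = 72
Contribution of yellow: (199 − 216)² / 216 = 1.3380

1.338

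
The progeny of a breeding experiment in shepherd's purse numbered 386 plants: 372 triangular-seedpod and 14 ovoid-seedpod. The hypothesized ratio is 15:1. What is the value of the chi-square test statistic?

Total ratio parts = 16. Expected numbers out of 386:
  triangular-seedpod: 386 × 15/16 = 361.875
  ovoid-seedpod: 386 × 1/16 = 24.125
χ² = Σ (O − E)² / E
  triangular-seedpod: (372 − 361.875)² / 361.875 = 0.2833
  ovoid-seedpod: (14 − 24.125)² / 24.125 = 4.2494
χ² = 0.2833 + 4.2494 = 4.5327 ≈ 4.533

4.533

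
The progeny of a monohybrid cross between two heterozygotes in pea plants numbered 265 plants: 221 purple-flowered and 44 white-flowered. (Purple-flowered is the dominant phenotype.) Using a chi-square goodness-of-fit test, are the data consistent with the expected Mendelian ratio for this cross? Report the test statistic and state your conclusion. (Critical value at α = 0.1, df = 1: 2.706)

9.964; not consistent

For a monohybrid cross between heterozygotes with complete dominance, the expected phenotypic ratio is 3:1.
Total ratio parts = 4. Expected numbers out of 265:
  purple-flowered: 265 × 3/4 = 198.75
  white-flowered: 265 × 1/4 = 66.25
χ² = Σ (O − E)² / E
  purple-flowered: (221 − 198.75)² / 198.75 = 2.4909
  white-flowered: (44 − 66.25)² / 66.25 = 7.4726
χ² = 2.4909 + 7.4726 = 9.9635 ≈ 9.964
Degrees of freedom = 2 − 1 = 1; critical value at α = 0.1 is 2.706.
Since 9.964 > 2.706, we reject the null hypothesis — the data do not fit the 3:1 ratio.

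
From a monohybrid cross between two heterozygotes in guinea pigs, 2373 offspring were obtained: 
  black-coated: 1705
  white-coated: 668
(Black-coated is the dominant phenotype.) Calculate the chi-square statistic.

For a monohybrid cross between heterozygotes with complete dominance, the expected phenotypic ratio is 3:1.
Under the 3:1 hypothesis (Σ ratio = 4, N = 2373):
  black-coated: 2373 × 3/4 = 1779.75
  white-coated: 2373 × 1/4 = 593.25
χ² = Σ (O − E)² / E
  black-coated: (1705 − 1779.75)² / 1779.75 = 3.1395
  white-coated: (668 − 593.25)² / 593.25 = 9.4186
χ² = 3.1395 + 9.4186 = 12.5581 ≈ 12.558

12.558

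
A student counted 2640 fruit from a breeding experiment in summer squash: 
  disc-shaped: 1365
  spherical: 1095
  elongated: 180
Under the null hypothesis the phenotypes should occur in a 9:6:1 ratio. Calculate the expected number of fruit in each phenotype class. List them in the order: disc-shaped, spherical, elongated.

Total ratio parts = 16. Expected numbers out of 2640:
  disc-shaped: 2640 × 9/16 = 1485
  spherical: 2640 × 6/16 = 990
  elongated: 2640 × 1/16 = 165

1485, 990, 165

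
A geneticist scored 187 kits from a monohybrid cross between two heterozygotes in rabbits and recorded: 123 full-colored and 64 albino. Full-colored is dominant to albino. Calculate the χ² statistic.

For a monohybrid cross between heterozygotes with complete dominance, the expected phenotypic ratio is 3:1.
The 3:1 ratio has 4 parts, so with N = 187 the expected counts are:
  full-colored: 187 × 3/4 = 140.25
  albino: 187 × 1/4 = 46.75
χ² = Σ (O − E)² / E
  full-colored: (123 − 140.25)² / 140.25 = 2.1217
  albino: (64 − 46.75)² / 46.75 = 6.3650
χ² = 2.1217 + 6.3650 = 8.4867 ≈ 8.487

8.487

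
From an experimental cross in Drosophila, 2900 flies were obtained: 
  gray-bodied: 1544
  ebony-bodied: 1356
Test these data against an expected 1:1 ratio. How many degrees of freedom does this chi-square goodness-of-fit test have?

1

A goodness-of-fit test with 2 phenotype classes has df = 2 − 1 = 1.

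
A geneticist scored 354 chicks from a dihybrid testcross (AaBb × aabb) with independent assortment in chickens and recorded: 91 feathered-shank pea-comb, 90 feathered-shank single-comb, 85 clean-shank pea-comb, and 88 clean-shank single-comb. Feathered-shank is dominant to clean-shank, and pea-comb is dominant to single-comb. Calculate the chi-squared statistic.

A dihybrid testcross with independent assortment gives a 1:1:1:1 ratio.
The 1:1:1:1 ratio has 4 parts, so with N = 354 the expected counts are:
  feathered-shank pea-comb: 354 × 1/4 = 88.5
  feathered-shank single-comb: 354 × 1/4 = 88.5
  clean-shank pea-comb: 354 × 1/4 = 88.5
  clean-shank single-comb: 354 × 1/4 = 88.5
χ² = Σ (O − E)² / E
  feathered-shank pea-comb: (91 − 88.5)² / 88.5 = 0.0706
  feathered-shank single-comb: (90 − 88.5)² / 88.5 = 0.0254
  clean-shank pea-comb: (85 − 88.5)² / 88.5 = 0.1384
  clean-shank single-comb: (88 − 88.5)² / 88.5 = 0.0028
χ² = 0.0706 + 0.0254 + 0.1384 + 0.0028 = 0.2372 ≈ 0.237

0.237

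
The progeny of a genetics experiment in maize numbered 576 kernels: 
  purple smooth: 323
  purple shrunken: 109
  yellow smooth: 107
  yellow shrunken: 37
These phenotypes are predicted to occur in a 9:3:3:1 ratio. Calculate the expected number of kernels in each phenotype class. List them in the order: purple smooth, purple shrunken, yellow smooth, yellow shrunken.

The 9:3:3:1 ratio has 16 parts, so with N = 576 the expected counts are:
  purple smooth: 576 × 9/16 = 324
  purple shrunken: 576 × 3/16 = 108
  yellow smooth: 576 × 3/16 = 108
  yellow shrunken: 576 × 1/16 = 36

324, 108, 108, 36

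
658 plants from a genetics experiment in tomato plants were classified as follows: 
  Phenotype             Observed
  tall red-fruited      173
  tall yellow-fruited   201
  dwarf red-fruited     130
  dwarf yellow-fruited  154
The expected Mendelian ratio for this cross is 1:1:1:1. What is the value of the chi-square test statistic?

16.444

The 1:1:1:1 ratio has 4 parts, so with N = 658 the expected counts are:
  tall red-fruited: 658 × 1/4 = 164.5
  tall yellow-fruited: 658 × 1/4 = 164.5
  dwarf red-fruited: 658 × 1/4 = 164.5
  dwarf yellow-fruited: 658 × 1/4 = 164.5
χ² = Σ (O − E)² / E
  tall red-fruited: (173 − 164.5)² / 164.5 = 0.4392
  tall yellow-fruited: (201 − 164.5)² / 164.5 = 8.0988
  dwarf red-fruited: (130 − 164.5)² / 164.5 = 7.2356
  dwarf yellow-fruited: (154 − 164.5)² / 164.5 = 0.6702
χ² = 0.4392 + 8.0988 + 7.2356 + 0.6702 = 16.4438 ≈ 16.444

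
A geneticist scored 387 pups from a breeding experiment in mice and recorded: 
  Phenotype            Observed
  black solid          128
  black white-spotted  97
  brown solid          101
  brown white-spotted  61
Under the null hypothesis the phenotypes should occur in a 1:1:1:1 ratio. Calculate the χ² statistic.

Expected counts for N = 387 under a 1:1:1:1 ratio (total parts = 4):
  black solid: 387 × 1/4 = 96.75
  black white-spotted: 387 × 1/4 = 96.75
  brown solid: 387 × 1/4 = 96.75
  brown white-spotted: 387 × 1/4 = 96.75
χ² = Σ (O − E)² / E
  black solid: (128 − 96.75)² / 96.75 = 10.0937
  black white-spotted: (97 − 96.75)² / 96.75 = 0.0006
  brown solid: (101 − 96.75)² / 96.75 = 0.1867
  brown white-spotted: (61 − 96.75)² / 96.75 = 13.2099
χ² = 10.0937 + 0.0006 + 0.1867 + 13.2099 = 23.4909 ≈ 23.491

23.491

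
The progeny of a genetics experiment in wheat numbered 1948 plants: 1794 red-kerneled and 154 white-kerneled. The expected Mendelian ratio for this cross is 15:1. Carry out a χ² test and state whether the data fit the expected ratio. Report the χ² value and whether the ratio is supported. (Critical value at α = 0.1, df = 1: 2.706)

Expected counts for N = 1948 under a 15:1 ratio (total parts = 16):
  red-kerneled: 1948 × 15/16 = 1826.25
  white-kerneled: 1948 × 1/16 = 121.75
χ² = Σ (O − E)² / E
  red-kerneled: (1794 − 1826.25)² / 1826.25 = 0.5695
  white-kerneled: (154 − 121.75)² / 121.75 = 8.5426
χ² = 0.5695 + 8.5426 = 9.1121 ≈ 9.112
Degrees of freedom = 2 − 1 = 1; critical value at α = 0.1 is 2.706.
Since 9.112 > 2.706, we reject the null hypothesis — the data do not fit the 15:1 ratio.

9.112; not consistent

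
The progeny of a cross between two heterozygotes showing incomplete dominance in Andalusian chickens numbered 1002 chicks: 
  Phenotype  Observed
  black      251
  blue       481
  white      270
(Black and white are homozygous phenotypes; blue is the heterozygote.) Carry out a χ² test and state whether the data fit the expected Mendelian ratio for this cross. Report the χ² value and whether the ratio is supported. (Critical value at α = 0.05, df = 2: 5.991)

2.317; consistent

With incomplete dominance, a heterozygote × heterozygote cross gives a 1:2:1 phenotypic ratio.
The 1:2:1 ratio has 4 parts, so with N = 1002 the expected counts are:
  black: 1002 × 1/4 = 250.5
  blue: 1002 × 2/4 = 501
  white: 1002 × 1/4 = 250.5
χ² = Σ (O − E)² / E
  black: (251 − 250.5)² / 250.5 = 0.0010
  blue: (481 − 501)² / 501 = 0.7984
  white: (270 − 250.5)² / 250.5 = 1.5180
χ² = 0.0010 + 0.7984 + 1.5180 = 2.3174 ≈ 2.317
Degrees of freedom = 3 − 1 = 2; critical value at α = 0.05 is 5.991.
Since 2.317 < 5.991, we fail to reject the null hypothesis — the data are consistent with the 1:2:1 ratio.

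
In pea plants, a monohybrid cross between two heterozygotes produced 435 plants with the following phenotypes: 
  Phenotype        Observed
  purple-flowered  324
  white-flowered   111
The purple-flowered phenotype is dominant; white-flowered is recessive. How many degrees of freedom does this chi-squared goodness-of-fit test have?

1

For a monohybrid cross between heterozygotes with complete dominance, the expected phenotypic ratio is 3:1.
A goodness-of-fit test with 2 phenotype classes has df = 2 − 1 = 1.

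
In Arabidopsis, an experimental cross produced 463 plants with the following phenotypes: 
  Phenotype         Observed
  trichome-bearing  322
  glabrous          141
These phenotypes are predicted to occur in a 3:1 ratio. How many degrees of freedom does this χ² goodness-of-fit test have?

A goodness-of-fit test with 2 phenotype classes has df = 2 − 1 = 1.

1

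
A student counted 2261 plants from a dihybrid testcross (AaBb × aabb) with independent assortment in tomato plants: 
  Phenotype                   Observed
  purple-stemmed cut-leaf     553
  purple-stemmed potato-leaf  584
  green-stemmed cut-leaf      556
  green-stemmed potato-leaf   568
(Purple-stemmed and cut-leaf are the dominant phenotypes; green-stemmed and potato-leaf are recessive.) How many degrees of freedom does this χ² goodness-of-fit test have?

A dihybrid testcross with independent assortment gives a 1:1:1:1 ratio.
A goodness-of-fit test with 4 phenotype classes has df = 4 − 1 = 3.

3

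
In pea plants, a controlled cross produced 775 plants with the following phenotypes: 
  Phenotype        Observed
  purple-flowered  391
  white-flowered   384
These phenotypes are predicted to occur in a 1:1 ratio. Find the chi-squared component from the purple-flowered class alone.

Total ratio parts = 2. Expected numbers out of 775:
  purple-flowered: 775 × 1/2 = 387.5
  white-flowered: 775 × 1/2 = 387.5
Contribution of purple-flowered: (391 − 387.5)² / 387.5 = 0.0316

0.032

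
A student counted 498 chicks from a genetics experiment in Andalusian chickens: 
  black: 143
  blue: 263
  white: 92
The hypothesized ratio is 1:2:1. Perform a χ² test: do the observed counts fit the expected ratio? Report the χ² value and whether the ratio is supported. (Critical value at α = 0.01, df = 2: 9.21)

The 1:2:1 ratio has 4 parts, so with N = 498 the expected counts are:
  black: 498 × 1/4 = 124.5
  blue: 498 × 2/4 = 249
  white: 498 × 1/4 = 124.5
χ² = Σ (O − E)² / E
  black: (143 − 124.5)² / 124.5 = 2.7490
  blue: (263 − 249)² / 249 = 0.7871
  white: (92 − 124.5)² / 124.5 = 8.4839
χ² = 2.7490 + 0.7871 + 8.4839 = 12.020
Degrees of freedom = 3 − 1 = 2; critical value at α = 0.01 is 9.21.
Since 12.020 > 9.21, we reject the null hypothesis — the data do not fit the 1:2:1 ratio.

12.020; not consistent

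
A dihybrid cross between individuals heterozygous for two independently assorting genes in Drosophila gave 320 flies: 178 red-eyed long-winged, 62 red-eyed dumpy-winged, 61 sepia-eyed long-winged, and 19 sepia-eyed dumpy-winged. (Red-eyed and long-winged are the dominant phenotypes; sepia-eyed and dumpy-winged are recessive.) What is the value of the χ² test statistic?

0.156

A dihybrid F₂ with independent assortment and complete dominance at both loci gives a 9:3:3:1 phenotypic ratio.
Expected counts for N = 320 under a 9:3:3:1 ratio (total parts = 16):
  red-eyed long-winged: 320 × 9/16 = 180
  red-eyed dumpy-winged: 320 × 3/16 = 60
  sepia-eyed long-winged: 320 × 3/16 = 60
  sepia-eyed dumpy-winged: 320 × 1/16 = 20
χ² = Σ (O − E)² / E
  red-eyed long-winged: (178 − 180)² / 180 = 0.0222
  red-eyed dumpy-winged: (62 − 60)² / 60 = 0.0667
  sepia-eyed long-winged: (61 − 60)² / 60 = 0.0167
  sepia-eyed dumpy-winged: (19 − 20)² / 20 = 0.0500
χ² = 0.0222 + 0.0667 + 0.0167 + 0.0500 = 0.1556 ≈ 0.156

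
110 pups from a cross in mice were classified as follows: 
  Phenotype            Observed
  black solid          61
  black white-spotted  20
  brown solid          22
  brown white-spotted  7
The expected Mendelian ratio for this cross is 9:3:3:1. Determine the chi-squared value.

0.125

Under the 9:3:3:1 hypothesis (Σ ratio = 16, N = 110):
  black solid: 110 × 9/16 = 61.875
  black white-spotted: 110 × 3/16 = 20.625
  brown solid: 110 × 3/16 = 20.625
  brown white-spotted: 110 × 1/16 = 6.875
χ² = Σ (O − E)² / E
  black solid: (61 − 61.875)² / 61.875 = 0.0124
  black white-spotted: (20 − 20.625)² / 20.625 = 0.0189
  brown solid: (22 − 20.625)² / 20.625 = 0.0917
  brown white-spotted: (7 − 6.875)² / 6.875 = 0.0023
χ² = 0.0124 + 0.0189 + 0.0917 + 0.0023 = 0.1253 ≈ 0.125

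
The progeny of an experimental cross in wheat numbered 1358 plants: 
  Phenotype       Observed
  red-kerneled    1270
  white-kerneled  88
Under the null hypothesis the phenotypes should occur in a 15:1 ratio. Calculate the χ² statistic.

The 15:1 ratio has 16 parts, so with N = 1358 the expected counts are:
  red-kerneled: 1358 × 15/16 = 1273.125
  white-kerneled: 1358 × 1/16 = 84.875
χ² = Σ (O − E)² / E
  red-kerneled: (1270 − 1273.125)² / 1273.125 = 0.0077
  white-kerneled: (88 − 84.875)² / 84.875 = 0.1151
χ² = 0.0077 + 0.1151 = 0.1228 ≈ 0.123

0.123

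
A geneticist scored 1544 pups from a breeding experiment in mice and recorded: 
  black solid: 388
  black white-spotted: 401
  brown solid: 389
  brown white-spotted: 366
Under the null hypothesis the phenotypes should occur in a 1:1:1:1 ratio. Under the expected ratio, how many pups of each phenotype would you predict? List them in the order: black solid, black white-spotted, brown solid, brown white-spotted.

386, 386, 386, 386

Under the 1:1:1:1 hypothesis (Σ ratio = 4, N = 1544):
  black solid: 1544 × 1/4 = 386
  black white-spotted: 1544 × 1/4 = 386
  brown solid: 1544 × 1/4 = 386
  brown white-spotted: 1544 × 1/4 = 386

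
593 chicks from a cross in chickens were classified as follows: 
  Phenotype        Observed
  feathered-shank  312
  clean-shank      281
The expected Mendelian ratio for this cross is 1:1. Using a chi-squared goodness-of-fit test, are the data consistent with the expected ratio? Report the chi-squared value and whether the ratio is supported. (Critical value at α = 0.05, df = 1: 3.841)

Total ratio parts = 2. Expected numbers out of 593:
  feathered-shank: 593 × 1/2 = 296.5
  clean-shank: 593 × 1/2 = 296.5
χ² = Σ (O − E)² / E
  feathered-shank: (312 − 296.5)² / 296.5 = 0.8103
  clean-shank: (281 − 296.5)² / 296.5 = 0.8103
χ² = 0.8103 + 0.8103 = 1.6206 ≈ 1.621
Degrees of freedom = 2 − 1 = 1; critical value at α = 0.05 is 3.841.
Since 1.621 < 3.841, we fail to reject the null hypothesis — the data are consistent with the 1:1 ratio.

1.621; consistent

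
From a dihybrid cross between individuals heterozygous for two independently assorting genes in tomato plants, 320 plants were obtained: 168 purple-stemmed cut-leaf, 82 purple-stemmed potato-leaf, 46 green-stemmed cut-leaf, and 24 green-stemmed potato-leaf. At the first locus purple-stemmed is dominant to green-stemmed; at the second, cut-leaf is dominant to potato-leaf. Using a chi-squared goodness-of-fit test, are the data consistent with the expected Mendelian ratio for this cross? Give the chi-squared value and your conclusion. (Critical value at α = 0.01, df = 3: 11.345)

A dihybrid F₂ with independent assortment and complete dominance at both loci gives a 9:3:3:1 phenotypic ratio.
Expected counts for N = 320 under a 9:3:3:1 ratio (total parts = 16):
  purple-stemmed cut-leaf: 320 × 9/16 = 180
  purple-stemmed potato-leaf: 320 × 3/16 = 60
  green-stemmed cut-leaf: 320 × 3/16 = 60
  green-stemmed potato-leaf: 320 × 1/16 = 20
χ² = Σ (O − E)² / E
  purple-stemmed cut-leaf: (168 − 180)² / 180 = 0.8000
  purple-stemmed potato-leaf: (82 − 60)² / 60 = 8.0667
  green-stemmed cut-leaf: (46 − 60)² / 60 = 3.2667
  green-stemmed potato-leaf: (24 − 20)² / 20 = 0.8000
χ² = 0.8000 + 8.0667 + 3.2667 + 0.8000 = 12.9334 ≈ 12.933
Degrees of freedom = 4 − 1 = 3; critical value at α = 0.01 is 11.345.
Since 12.933 > 11.345, we reject the null hypothesis — the data do not fit the 9:3:3:1 ratio.

12.933; not consistent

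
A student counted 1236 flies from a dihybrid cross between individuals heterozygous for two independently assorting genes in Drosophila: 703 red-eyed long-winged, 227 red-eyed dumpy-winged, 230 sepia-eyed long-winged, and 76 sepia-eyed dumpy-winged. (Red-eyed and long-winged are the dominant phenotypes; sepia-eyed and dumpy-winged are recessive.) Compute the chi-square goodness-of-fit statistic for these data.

0.217

A dihybrid F₂ with independent assortment and complete dominance at both loci gives a 9:3:3:1 phenotypic ratio.
Under the 9:3:3:1 hypothesis (Σ ratio = 16, N = 1236):
  red-eyed long-winged: 1236 × 9/16 = 695.25
  red-eyed dumpy-winged: 1236 × 3/16 = 231.75
  sepia-eyed long-winged: 1236 × 3/16 = 231.75
  sepia-eyed dumpy-winged: 1236 × 1/16 = 77.25
χ² = Σ (O − E)² / E
  red-eyed long-winged: (703 − 695.25)² / 695.25 = 0.0864
  red-eyed dumpy-winged: (227 − 231.75)² / 231.75 = 0.0974
  sepia-eyed long-winged: (230 − 231.75)² / 231.75 = 0.0132
  sepia-eyed dumpy-winged: (76 − 77.25)² / 77.25 = 0.0202
χ² = 0.0864 + 0.0974 + 0.0132 + 0.0202 = 0.2172 ≈ 0.217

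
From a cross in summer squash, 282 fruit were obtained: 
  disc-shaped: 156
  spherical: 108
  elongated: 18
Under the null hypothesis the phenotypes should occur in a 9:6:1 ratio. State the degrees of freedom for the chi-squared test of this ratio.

2

A goodness-of-fit test with 3 phenotype classes has df = 3 − 1 = 2.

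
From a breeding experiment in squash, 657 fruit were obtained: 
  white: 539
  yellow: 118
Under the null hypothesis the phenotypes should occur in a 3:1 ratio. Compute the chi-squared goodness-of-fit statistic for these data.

17.364

Total ratio parts = 4. Expected numbers out of 657:
  white: 657 × 3/4 = 492.75
  yellow: 657 × 1/4 = 164.25
χ² = Σ (O − E)² / E
  white: (539 − 492.75)² / 492.75 = 4.3411
  yellow: (118 − 164.25)² / 164.25 = 13.0232
χ² = 4.3411 + 13.0232 = 17.3643 ≈ 17.364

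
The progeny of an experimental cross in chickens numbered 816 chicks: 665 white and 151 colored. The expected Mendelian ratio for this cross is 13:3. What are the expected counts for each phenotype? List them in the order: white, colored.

Under the 13:3 hypothesis (Σ ratio = 16, N = 816):
  white: 816 × 13/16 = 663
  colored: 816 × 3/16 = 153

663, 153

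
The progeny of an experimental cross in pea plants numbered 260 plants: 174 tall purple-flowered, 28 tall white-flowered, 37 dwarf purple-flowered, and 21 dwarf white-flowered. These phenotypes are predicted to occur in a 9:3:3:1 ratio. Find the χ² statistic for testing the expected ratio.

Expected counts for N = 260 under a 9:3:3:1 ratio (total parts = 16):
  tall purple-flowered: 260 × 9/16 = 146.25
  tall white-flowered: 260 × 3/16 = 48.75
  dwarf purple-flowered: 260 × 3/16 = 48.75
  dwarf white-flowered: 260 × 1/16 = 16.25
χ² = Σ (O − E)² / E
  tall purple-flowered: (174 − 146.25)² / 146.25 = 5.2654
  tall white-flowered: (28 − 48.75)² / 48.75 = 8.8321
  dwarf purple-flowered: (37 − 48.75)² / 48.75 = 2.8321
  dwarf white-flowered: (21 − 16.25)² / 16.25 = 1.3885
χ² = 5.2654 + 8.8321 + 2.8321 + 1.3885 = 18.3181 ≈ 18.318

18.318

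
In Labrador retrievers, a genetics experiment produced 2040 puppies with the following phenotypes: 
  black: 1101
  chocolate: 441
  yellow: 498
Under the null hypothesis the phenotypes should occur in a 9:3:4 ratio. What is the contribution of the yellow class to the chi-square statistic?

Expected counts for N = 2040 under a 9:3:4 ratio (total parts = 16):
  black: 2040 × 9/16 = 1147.5
  chocolate: 2040 × 3/16 = 382.5
  yellow: 2040 × 4/16 = 510
Contribution of yellow: (498 − 510)² / 510 = 0.2824

0.282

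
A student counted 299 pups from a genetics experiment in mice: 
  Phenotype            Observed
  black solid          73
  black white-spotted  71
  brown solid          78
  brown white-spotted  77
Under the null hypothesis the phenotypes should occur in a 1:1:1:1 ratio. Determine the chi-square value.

0.438

Under the 1:1:1:1 hypothesis (Σ ratio = 4, N = 299):
  black solid: 299 × 1/4 = 74.75
  black white-spotted: 299 × 1/4 = 74.75
  brown solid: 299 × 1/4 = 74.75
  brown white-spotted: 299 × 1/4 = 74.75
χ² = Σ (O − E)² / E
  black solid: (73 − 74.75)² / 74.75 = 0.0410
  black white-spotted: (71 − 74.75)² / 74.75 = 0.1881
  brown solid: (78 − 74.75)² / 74.75 = 0.1413
  brown white-spotted: (77 − 74.75)² / 74.75 = 0.0677
χ² = 0.0410 + 0.1881 + 0.1413 + 0.0677 = 0.4381 ≈ 0.438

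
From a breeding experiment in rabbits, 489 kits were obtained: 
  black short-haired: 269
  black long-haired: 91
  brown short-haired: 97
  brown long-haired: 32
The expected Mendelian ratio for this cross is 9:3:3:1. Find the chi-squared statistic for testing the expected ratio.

Total ratio parts = 16. Expected numbers out of 489:
  black short-haired: 489 × 9/16 = 275.0625
  black long-haired: 489 × 3/16 = 91.6875
  brown short-haired: 489 × 3/16 = 91.6875
  brown long-haired: 489 × 1/16 = 30.5625
χ² = Σ (O − E)² / E
  black short-haired: (269 − 275.0625)² / 275.0625 = 0.1336
  black long-haired: (91 − 91.6875)² / 91.6875 = 0.0052
  brown short-haired: (97 − 91.6875)² / 91.6875 = 0.3078
  brown long-haired: (32 − 30.5625)² / 30.5625 = 0.0676
χ² = 0.1336 + 0.0052 + 0.3078 + 0.0676 = 0.5142 ≈ 0.514

0.514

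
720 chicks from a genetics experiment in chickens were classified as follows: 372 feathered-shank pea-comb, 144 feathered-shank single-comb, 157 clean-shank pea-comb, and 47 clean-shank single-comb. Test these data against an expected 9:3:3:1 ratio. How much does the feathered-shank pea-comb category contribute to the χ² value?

Expected counts for N = 720 under a 9:3:3:1 ratio (total parts = 16):
  feathered-shank pea-comb: 720 × 9/16 = 405
  feathered-shank single-comb: 720 × 3/16 = 135
  clean-shank pea-comb: 720 × 3/16 = 135
  clean-shank single-comb: 720 × 1/16 = 45
Contribution of feathered-shank pea-comb: (372 − 405)² / 405 = 2.6889

2.689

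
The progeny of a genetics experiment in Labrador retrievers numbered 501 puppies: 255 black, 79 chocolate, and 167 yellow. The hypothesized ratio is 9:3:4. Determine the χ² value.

Under the 9:3:4 hypothesis (Σ ratio = 16, N = 501):
  black: 501 × 9/16 = 281.8125
  chocolate: 501 × 3/16 = 93.9375
  yellow: 501 × 4/16 = 125.25
χ² = Σ (O − E)² / E
  black: (255 − 281.8125)² / 281.8125 = 2.5510
  chocolate: (79 − 93.9375)² / 93.9375 = 2.3753
  yellow: (167 − 125.25)² / 125.25 = 13.9167
χ² = 2.5510 + 2.3753 + 13.9167 = 18.843

18.843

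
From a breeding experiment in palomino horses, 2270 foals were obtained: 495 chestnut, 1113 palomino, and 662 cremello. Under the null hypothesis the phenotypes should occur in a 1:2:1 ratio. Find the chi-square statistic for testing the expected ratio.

The 1:2:1 ratio has 4 parts, so with N = 2270 the expected counts are:
  chestnut: 2270 × 1/4 = 567.5
  palomino: 2270 × 2/4 = 1135
  cremello: 2270 × 1/4 = 567.5
χ² = Σ (O − E)² / E
  chestnut: (495 − 567.5)² / 567.5 = 9.2621
  palomino: (1113 − 1135)² / 1135 = 0.4264
  cremello: (662 − 567.5)² / 567.5 = 15.7361
χ² = 9.2621 + 0.4264 + 15.7361 = 25.4246 ≈ 25.425

25.425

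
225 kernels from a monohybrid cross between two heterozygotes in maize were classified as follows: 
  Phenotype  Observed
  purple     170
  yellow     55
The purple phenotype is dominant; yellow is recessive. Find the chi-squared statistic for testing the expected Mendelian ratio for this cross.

0.037

For a monohybrid cross between heterozygotes with complete dominance, the expected phenotypic ratio is 3:1.
Under the 3:1 hypothesis (Σ ratio = 4, N = 225):
  purple: 225 × 3/4 = 168.75
  yellow: 225 × 1/4 = 56.25
χ² = Σ (O − E)² / E
  purple: (170 − 168.75)² / 168.75 = 0.0093
  yellow: (55 − 56.25)² / 56.25 = 0.0278
χ² = 0.0093 + 0.0278 = 0.0371 ≈ 0.037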